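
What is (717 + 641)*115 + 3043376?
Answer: 3199546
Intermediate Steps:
(717 + 641)*115 + 3043376 = 1358*115 + 3043376 = 156170 + 3043376 = 3199546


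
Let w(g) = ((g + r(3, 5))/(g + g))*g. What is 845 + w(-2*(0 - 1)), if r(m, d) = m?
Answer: 1695/2 ≈ 847.50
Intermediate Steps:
w(g) = 3/2 + g/2 (w(g) = ((g + 3)/(g + g))*g = ((3 + g)/((2*g)))*g = ((3 + g)*(1/(2*g)))*g = ((3 + g)/(2*g))*g = 3/2 + g/2)
845 + w(-2*(0 - 1)) = 845 + (3/2 + (-2*(0 - 1))/2) = 845 + (3/2 + (-2*(-1))/2) = 845 + (3/2 + (½)*2) = 845 + (3/2 + 1) = 845 + 5/2 = 1695/2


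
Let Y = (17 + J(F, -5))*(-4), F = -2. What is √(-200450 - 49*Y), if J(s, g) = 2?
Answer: I*√196726 ≈ 443.54*I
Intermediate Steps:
Y = -76 (Y = (17 + 2)*(-4) = 19*(-4) = -76)
√(-200450 - 49*Y) = √(-200450 - 49*(-76)) = √(-200450 + 3724) = √(-196726) = I*√196726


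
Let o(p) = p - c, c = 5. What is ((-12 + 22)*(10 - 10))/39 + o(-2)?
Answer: -7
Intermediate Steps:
o(p) = -5 + p (o(p) = p - 1*5 = p - 5 = -5 + p)
((-12 + 22)*(10 - 10))/39 + o(-2) = ((-12 + 22)*(10 - 10))/39 + (-5 - 2) = (10*0)/39 - 7 = (1/39)*0 - 7 = 0 - 7 = -7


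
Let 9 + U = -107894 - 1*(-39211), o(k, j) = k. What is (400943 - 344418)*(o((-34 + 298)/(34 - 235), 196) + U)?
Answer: -260153599300/67 ≈ -3.8829e+9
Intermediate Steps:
U = -68692 (U = -9 + (-107894 - 1*(-39211)) = -9 + (-107894 + 39211) = -9 - 68683 = -68692)
(400943 - 344418)*(o((-34 + 298)/(34 - 235), 196) + U) = (400943 - 344418)*((-34 + 298)/(34 - 235) - 68692) = 56525*(264/(-201) - 68692) = 56525*(264*(-1/201) - 68692) = 56525*(-88/67 - 68692) = 56525*(-4602452/67) = -260153599300/67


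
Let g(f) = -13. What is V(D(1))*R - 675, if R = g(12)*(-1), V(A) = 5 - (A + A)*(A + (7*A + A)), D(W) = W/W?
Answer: -844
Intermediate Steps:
D(W) = 1
V(A) = 5 - 18*A² (V(A) = 5 - 2*A*(A + 8*A) = 5 - 2*A*9*A = 5 - 18*A²)
R = 13 (R = -13*(-1) = 13)
V(D(1))*R - 675 = (5 - 18*1²)*13 - 675 = (5 - 18*1)*13 - 675 = (5 - 18)*13 - 675 = -13*13 - 675 = -169 - 675 = -844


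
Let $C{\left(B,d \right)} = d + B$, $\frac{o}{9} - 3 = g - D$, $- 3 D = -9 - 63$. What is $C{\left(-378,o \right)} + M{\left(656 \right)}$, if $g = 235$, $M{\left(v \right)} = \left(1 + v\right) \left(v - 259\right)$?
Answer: $262377$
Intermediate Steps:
$M{\left(v \right)} = \left(1 + v\right) \left(-259 + v\right)$
$D = 24$ ($D = - \frac{-9 - 63}{3} = \left(- \frac{1}{3}\right) \left(-72\right) = 24$)
$o = 1926$ ($o = 27 + 9 \left(235 - 24\right) = 27 + 9 \cdot 211 = 27 + 1899 = 1926$)
$C{\left(B,d \right)} = B + d$
$C{\left(-378,o \right)} + M{\left(656 \right)} = \left(-378 + 1926\right) - \left(169507 - 430336\right) = 1548 - -260829 = 1548 + 260829 = 262377$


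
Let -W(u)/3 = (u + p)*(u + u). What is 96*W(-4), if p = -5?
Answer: -20736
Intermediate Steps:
W(u) = -6*u*(-5 + u) (W(u) = -3*(u - 5)*(u + u) = -3*(-5 + u)*2*u = -6*u*(-5 + u))
96*W(-4) = 96*(6*(-4)*(5 - 1*(-4))) = 96*(6*(-4)*(5 + 4)) = 96*(6*(-4)*9) = 96*(-216) = -20736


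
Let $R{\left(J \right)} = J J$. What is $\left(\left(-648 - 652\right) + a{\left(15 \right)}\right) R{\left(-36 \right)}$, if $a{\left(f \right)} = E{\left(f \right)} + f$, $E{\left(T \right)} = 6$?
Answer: $-1657584$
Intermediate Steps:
$R{\left(J \right)} = J^{2}$
$a{\left(f \right)} = 6 + f$
$\left(\left(-648 - 652\right) + a{\left(15 \right)}\right) R{\left(-36 \right)} = \left(\left(-648 - 652\right) + \left(6 + 15\right)\right) \left(-36\right)^{2} = \left(-1300 + 21\right) 1296 = \left(-1279\right) 1296 = -1657584$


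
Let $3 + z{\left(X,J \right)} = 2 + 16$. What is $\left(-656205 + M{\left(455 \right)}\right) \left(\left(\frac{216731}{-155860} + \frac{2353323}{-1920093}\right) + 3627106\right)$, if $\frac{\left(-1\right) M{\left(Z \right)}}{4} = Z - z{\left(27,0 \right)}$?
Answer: $- \frac{6801901897649141290161}{2850149476} \approx -2.3865 \cdot 10^{12}$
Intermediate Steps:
$z{\left(X,J \right)} = 15$ ($z{\left(X,J \right)} = -3 + \left(2 + 16\right) = -3 + 18 = 15$)
$M{\left(Z \right)} = 60 - 4 Z$ ($M{\left(Z \right)} = - 4 \left(Z - 15\right) = - 4 \left(-15 + Z\right) = 60 - 4 Z$)
$\left(-656205 + M{\left(455 \right)}\right) \left(\left(\frac{216731}{-155860} + \frac{2353323}{-1920093}\right) + 3627106\right) = \left(-656205 + \left(60 - 1820\right)\right) \left(\left(\frac{216731}{-155860} + \frac{2353323}{-1920093}\right) + 3627106\right) = \left(-656205 + \left(60 - 1820\right)\right) \left(\left(216731 \left(- \frac{1}{155860}\right) + 2353323 \left(- \frac{1}{1920093}\right)\right) + 3627106\right) = \left(-656205 - 1760\right) \left(\left(- \frac{216731}{155860} - \frac{112063}{91433}\right) + 3627106\right) = - 657965 \left(- \frac{37282504703}{14250747380} + 3627106\right) = \left(-657965\right) \frac{51688934043977577}{14250747380} = - \frac{6801901897649141290161}{2850149476}$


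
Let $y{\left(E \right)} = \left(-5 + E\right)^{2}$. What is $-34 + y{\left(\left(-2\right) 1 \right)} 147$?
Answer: $7169$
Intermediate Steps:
$-34 + y{\left(\left(-2\right) 1 \right)} 147 = -34 + \left(-5 - 2\right)^{2} \cdot 147 = -34 + \left(-7\right)^{2} \cdot 147 = -34 + 49 \cdot 147 = -34 + 7203 = 7169$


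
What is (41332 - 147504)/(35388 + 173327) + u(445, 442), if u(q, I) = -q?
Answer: -4893913/10985 ≈ -445.51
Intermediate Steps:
(41332 - 147504)/(35388 + 173327) + u(445, 442) = (41332 - 147504)/(35388 + 173327) - 1*445 = -106172/208715 - 445 = -106172*1/208715 - 445 = -5588/10985 - 445 = -4893913/10985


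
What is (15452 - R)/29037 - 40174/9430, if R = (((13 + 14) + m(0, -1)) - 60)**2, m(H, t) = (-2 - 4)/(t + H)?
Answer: -513847274/136909455 ≈ -3.7532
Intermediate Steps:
m(H, t) = -6/(H + t)
R = 729 (R = (((13 + 14) - 6/(0 - 1)) - 60)**2 = ((27 - 6/(-1)) - 60)**2 = ((27 - 6*(-1)) - 60)**2 = ((27 + 6) - 60)**2 = (33 - 60)**2 = (-27)**2 = 729)
(15452 - R)/29037 - 40174/9430 = (15452 - 1*729)/29037 - 40174/9430 = (15452 - 729)*(1/29037) - 40174*1/9430 = 14723*(1/29037) - 20087/4715 = 14723/29037 - 20087/4715 = -513847274/136909455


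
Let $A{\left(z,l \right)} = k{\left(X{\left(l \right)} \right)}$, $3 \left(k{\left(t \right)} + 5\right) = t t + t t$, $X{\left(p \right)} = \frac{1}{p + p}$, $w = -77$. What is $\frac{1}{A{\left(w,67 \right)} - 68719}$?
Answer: $- \frac{26934}{1851012215} \approx -1.4551 \cdot 10^{-5}$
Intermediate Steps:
$X{\left(p \right)} = \frac{1}{2 p}$
$k{\left(t \right)} = -5 + \frac{2 t^{2}}{3}$ ($k{\left(t \right)} = -5 + \frac{t t + t t}{3} = -5 + \frac{t^{2} + t^{2}}{3} = -5 + \frac{2 t^{2}}{3}$)
$A{\left(z,l \right)} = -5 + \frac{1}{6 l^{2}}$ ($A{\left(z,l \right)} = -5 + \frac{2 \left(\frac{1}{2 l}\right)^{2}}{3} = -5 + \frac{2 \frac{1}{4 l^{2}}}{3} = -5 + \frac{1}{6 l^{2}}$)
$\frac{1}{A{\left(w,67 \right)} - 68719} = \frac{1}{\left(-5 + \frac{1}{6 \cdot 4489}\right) - 68719} = \frac{1}{\left(-5 + \frac{1}{6} \cdot \frac{1}{4489}\right) - 68719} = \frac{1}{\left(-5 + \frac{1}{26934}\right) - 68719} = \frac{1}{- \frac{134669}{26934} - 68719} = \frac{1}{- \frac{1851012215}{26934}} = - \frac{26934}{1851012215}$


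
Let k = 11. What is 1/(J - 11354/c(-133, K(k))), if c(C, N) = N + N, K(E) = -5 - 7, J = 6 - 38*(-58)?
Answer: 12/32197 ≈ 0.00037271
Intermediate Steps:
J = 2210 (J = 6 + 2204 = 2210)
K(E) = -12
c(C, N) = 2*N
1/(J - 11354/c(-133, K(k))) = 1/(2210 - 11354/(2*(-12))) = 1/(2210 - 11354/(-24)) = 1/(2210 - 11354*(-1/24)) = 1/(2210 + 5677/12) = 1/(32197/12) = 12/32197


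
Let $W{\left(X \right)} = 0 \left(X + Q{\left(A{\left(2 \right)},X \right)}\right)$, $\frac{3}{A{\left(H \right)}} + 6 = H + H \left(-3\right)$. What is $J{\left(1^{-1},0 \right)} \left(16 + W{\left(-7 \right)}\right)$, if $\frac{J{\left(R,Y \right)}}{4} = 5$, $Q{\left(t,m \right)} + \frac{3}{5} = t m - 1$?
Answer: $320$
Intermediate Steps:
$A{\left(H \right)} = \frac{3}{-6 - 2 H}$ ($A{\left(H \right)} = \frac{3}{-6 + \left(H + H \left(-3\right)\right)} = \frac{3}{-6 + \left(H - 3 H\right)} = \frac{3}{-6 - 2 H}$)
$Q{\left(t,m \right)} = - \frac{8}{5} + m t$ ($Q{\left(t,m \right)} = - \frac{3}{5} + \left(t m - 1\right) = - \frac{3}{5} + \left(m t - 1\right) = - \frac{3}{5} + \left(-1 + m t\right) = - \frac{8}{5} + m t$)
$W{\left(X \right)} = 0$ ($W{\left(X \right)} = 0 \left(X + \left(- \frac{8}{5} + X \left(- \frac{3}{6 + 2 \cdot 2}\right)\right)\right) = 0 \left(X + \left(- \frac{8}{5} + X \left(- \frac{3}{6 + 4}\right)\right)\right) = 0 \left(X + \left(- \frac{8}{5} + X \left(- \frac{3}{10}\right)\right)\right) = 0 \left(X - \left(\frac{8}{5} + \frac{3 X}{10}\right)\right) = 0 \left(- \frac{8}{5} + \frac{7 X}{10}\right) = 0$)
$J{\left(R,Y \right)} = 20$ ($J{\left(R,Y \right)} = 4 \cdot 5 = 20$)
$J{\left(1^{-1},0 \right)} \left(16 + W{\left(-7 \right)}\right) = 20 \left(16 + 0\right) = 20 \cdot 16 = 320$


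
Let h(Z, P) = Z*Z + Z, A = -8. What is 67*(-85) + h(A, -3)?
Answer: -5639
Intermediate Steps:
h(Z, P) = Z + Z**2 (h(Z, P) = Z**2 + Z = Z + Z**2)
67*(-85) + h(A, -3) = 67*(-85) - 8*(1 - 8) = -5695 - 8*(-7) = -5695 + 56 = -5639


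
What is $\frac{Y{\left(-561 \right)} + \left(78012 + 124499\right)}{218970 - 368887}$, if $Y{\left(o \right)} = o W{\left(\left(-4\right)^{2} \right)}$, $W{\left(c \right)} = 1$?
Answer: $- \frac{201950}{149917} \approx -1.3471$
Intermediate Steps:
$Y{\left(o \right)} = o$ ($Y{\left(o \right)} = o 1 = o$)
$\frac{Y{\left(-561 \right)} + \left(78012 + 124499\right)}{218970 - 368887} = \frac{-561 + \left(78012 + 124499\right)}{218970 - 368887} = \frac{-561 + 202511}{-149917} = 201950 \left(- \frac{1}{149917}\right) = - \frac{201950}{149917}$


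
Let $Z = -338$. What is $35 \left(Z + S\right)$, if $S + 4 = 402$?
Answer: $2100$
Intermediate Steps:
$S = 398$ ($S = -4 + 402 = 398$)
$35 \left(Z + S\right) = 35 \left(-338 + 398\right) = 35 \cdot 60 = 2100$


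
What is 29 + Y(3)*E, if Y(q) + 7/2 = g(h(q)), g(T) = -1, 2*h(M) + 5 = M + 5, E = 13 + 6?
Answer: -113/2 ≈ -56.500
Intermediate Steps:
E = 19
h(M) = M/2 (h(M) = -5/2 + (M + 5)/2 = -5/2 + (5 + M)/2 = -5/2 + (5/2 + M/2) = M/2)
Y(q) = -9/2 (Y(q) = -7/2 - 1 = -9/2)
29 + Y(3)*E = 29 - 9/2*19 = 29 - 171/2 = -113/2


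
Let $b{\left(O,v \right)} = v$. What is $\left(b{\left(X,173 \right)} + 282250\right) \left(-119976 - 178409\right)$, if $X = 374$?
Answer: $-84270786855$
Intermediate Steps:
$\left(b{\left(X,173 \right)} + 282250\right) \left(-119976 - 178409\right) = \left(173 + 282250\right) \left(-119976 - 178409\right) = 282423 \left(-298385\right) = -84270786855$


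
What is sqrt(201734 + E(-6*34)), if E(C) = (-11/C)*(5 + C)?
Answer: sqrt(2098728897)/102 ≈ 449.14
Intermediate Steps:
E(C) = -11*(5 + C)/C
sqrt(201734 + E(-6*34)) = sqrt(201734 + (-11 - 55/((-6*34)))) = sqrt(201734 + (-11 - 55/(-204))) = sqrt(201734 + (-11 - 55*(-1/204))) = sqrt(201734 + (-11 + 55/204)) = sqrt(201734 - 2189/204) = sqrt(41151547/204) = sqrt(2098728897)/102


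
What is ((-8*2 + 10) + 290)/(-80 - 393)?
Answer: -284/473 ≈ -0.60042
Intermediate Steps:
((-8*2 + 10) + 290)/(-80 - 393) = ((-16 + 10) + 290)/(-473) = (-6 + 290)*(-1/473) = 284*(-1/473) = -284/473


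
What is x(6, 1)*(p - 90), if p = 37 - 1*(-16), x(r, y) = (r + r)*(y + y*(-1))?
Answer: 0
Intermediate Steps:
x(r, y) = 0 (x(r, y) = (2*r)*(y - y) = (2*r)*0 = 0)
p = 53 (p = 37 + 16 = 53)
x(6, 1)*(p - 90) = 0*(53 - 90) = 0*(-37) = 0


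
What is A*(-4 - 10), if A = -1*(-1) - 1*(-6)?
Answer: -98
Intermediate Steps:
A = 7 (A = 1 + 6 = 7)
A*(-4 - 10) = 7*(-4 - 10) = 7*(-14) = -98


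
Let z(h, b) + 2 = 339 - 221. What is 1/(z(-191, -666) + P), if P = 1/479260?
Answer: 479260/55594161 ≈ 0.0086207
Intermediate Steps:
P = 1/479260 ≈ 2.0865e-6
z(h, b) = 116 (z(h, b) = -2 + (339 - 221) = -2 + 118 = 116)
1/(z(-191, -666) + P) = 1/(116 + 1/479260) = 1/(55594161/479260) = 479260/55594161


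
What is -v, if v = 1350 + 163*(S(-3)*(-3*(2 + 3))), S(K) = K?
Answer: -8685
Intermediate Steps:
v = 8685 (v = 1350 + 163*(-(-9)*(2 + 3)) = 1350 + 163*(-(-9)*5) = 1350 + 163*(-3*(-15)) = 1350 + 163*45 = 1350 + 7335 = 8685)
-v = -1*8685 = -8685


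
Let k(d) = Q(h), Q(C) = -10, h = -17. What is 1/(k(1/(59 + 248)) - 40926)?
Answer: -1/40936 ≈ -2.4428e-5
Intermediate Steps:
k(d) = -10
1/(k(1/(59 + 248)) - 40926) = 1/(-10 - 40926) = 1/(-40936) = -1/40936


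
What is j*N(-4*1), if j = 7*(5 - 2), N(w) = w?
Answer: -84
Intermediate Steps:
j = 21 (j = 7*3 = 21)
j*N(-4*1) = 21*(-4*1) = 21*(-4) = -84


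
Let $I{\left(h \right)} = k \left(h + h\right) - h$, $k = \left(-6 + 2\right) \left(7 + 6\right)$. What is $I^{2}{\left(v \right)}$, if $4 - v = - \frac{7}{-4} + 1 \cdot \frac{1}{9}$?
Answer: $\frac{7263025}{144} \approx 50438.0$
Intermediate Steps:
$k = -52$ ($k = \left(-4\right) 13 = -52$)
$v = \frac{77}{36}$ ($v = 4 - \left(- \frac{7}{-4} + 1 \cdot \frac{1}{9}\right) = 4 - \left(\left(-7\right) \left(- \frac{1}{4}\right) + 1 \cdot \frac{1}{9}\right) = 4 - \left(\frac{7}{4} + \frac{1}{9}\right) = 4 - \frac{67}{36} = \frac{77}{36} \approx 2.1389$)
$I{\left(h \right)} = - 105 h$ ($I{\left(h \right)} = - 52 \left(h + h\right) - h = - 52 \cdot 2 h - h = - 104 h - h = - 105 h$)
$I^{2}{\left(v \right)} = \left(\left(-105\right) \frac{77}{36}\right)^{2} = \left(- \frac{2695}{12}\right)^{2} = \frac{7263025}{144}$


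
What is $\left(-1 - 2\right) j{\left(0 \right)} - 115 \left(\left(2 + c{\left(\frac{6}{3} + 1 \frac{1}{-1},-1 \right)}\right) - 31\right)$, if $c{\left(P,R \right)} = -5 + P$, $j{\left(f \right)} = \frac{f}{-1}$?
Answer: $3795$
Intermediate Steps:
$j{\left(f \right)} = - f$ ($j{\left(f \right)} = f \left(-1\right) = - f$)
$\left(-1 - 2\right) j{\left(0 \right)} - 115 \left(\left(2 + c{\left(\frac{6}{3} + 1 \frac{1}{-1},-1 \right)}\right) - 31\right) = \left(-1 - 2\right) \left(\left(-1\right) 0\right) - 115 \left(\left(2 + \left(-5 + \left(\frac{6}{3} + 1 \frac{1}{-1}\right)\right)\right) - 31\right) = \left(-3\right) 0 - 115 \left(\left(2 + \left(-5 + \left(6 \cdot \frac{1}{3} + 1 \left(-1\right)\right)\right)\right) - 31\right) = 0 - 115 \left(\left(2 + \left(-5 + \left(2 - 1\right)\right)\right) - 31\right) = 0 - 115 \left(\left(2 + \left(-5 + 1\right)\right) - 31\right) = 0 - 115 \left(\left(2 - 4\right) - 31\right) = 0 - 115 \left(-2 - 31\right) = 0 - -3795 = 0 + 3795 = 3795$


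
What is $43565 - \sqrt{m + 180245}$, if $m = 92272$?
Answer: $43565 - \sqrt{272517} \approx 43043.0$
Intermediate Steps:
$43565 - \sqrt{m + 180245} = 43565 - \sqrt{92272 + 180245} = 43565 - \sqrt{272517}$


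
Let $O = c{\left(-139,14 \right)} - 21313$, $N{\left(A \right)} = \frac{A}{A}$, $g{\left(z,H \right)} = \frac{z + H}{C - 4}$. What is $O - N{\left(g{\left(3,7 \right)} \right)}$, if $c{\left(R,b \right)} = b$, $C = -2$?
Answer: $-21300$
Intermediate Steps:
$g{\left(z,H \right)} = - \frac{H}{6} - \frac{z}{6}$ ($g{\left(z,H \right)} = \frac{z + H}{-2 - 4} = \frac{H + z}{-6} = \left(H + z\right) \left(- \frac{1}{6}\right) = - \frac{H}{6} - \frac{z}{6}$)
$N{\left(A \right)} = 1$
$O = -21299$ ($O = 14 - 21313 = -21299$)
$O - N{\left(g{\left(3,7 \right)} \right)} = -21299 - 1 = -21300$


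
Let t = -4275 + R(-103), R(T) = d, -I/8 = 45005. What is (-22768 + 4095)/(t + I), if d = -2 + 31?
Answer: 18673/364286 ≈ 0.051259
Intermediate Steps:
d = 29
I = -360040 (I = -8*45005 = -360040)
R(T) = 29
t = -4246 (t = -4275 + 29 = -4246)
(-22768 + 4095)/(t + I) = (-22768 + 4095)/(-4246 - 360040) = -18673/(-364286) = -18673*(-1/364286) = 18673/364286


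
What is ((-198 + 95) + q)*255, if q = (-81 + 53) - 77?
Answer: -53040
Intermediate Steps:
q = -105 (q = -28 - 77 = -105)
((-198 + 95) + q)*255 = ((-198 + 95) - 105)*255 = (-103 - 105)*255 = -208*255 = -53040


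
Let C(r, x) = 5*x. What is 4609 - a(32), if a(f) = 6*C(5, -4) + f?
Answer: 4697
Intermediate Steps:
a(f) = -120 + f (a(f) = 6*(5*(-4)) + f = 6*(-20) + f = -120 + f)
4609 - a(32) = 4609 - (-120 + 32) = 4609 - 1*(-88) = 4609 + 88 = 4697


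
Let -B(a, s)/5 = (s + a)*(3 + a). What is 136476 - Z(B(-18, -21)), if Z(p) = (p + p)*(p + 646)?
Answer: -13195674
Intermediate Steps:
B(a, s) = -5*(3 + a)*(a + s) (B(a, s) = -5*(s + a)*(3 + a) = -5*(a + s)*(3 + a) = -5*(3 + a)*(a + s))
Z(p) = 2*p*(646 + p) (Z(p) = (2*p)*(646 + p) = 2*p*(646 + p))
136476 - Z(B(-18, -21)) = 136476 - 2*(-15*(-18) - 15*(-21) - 5*(-18)² - 5*(-18)*(-21))*(646 + (-15*(-18) - 15*(-21) - 5*(-18)² - 5*(-18)*(-21))) = 136476 - 2*(270 + 315 - 5*324 - 1890)*(646 + (270 + 315 - 5*324 - 1890)) = 136476 - 2*(270 + 315 - 1620 - 1890)*(646 + (270 + 315 - 1620 - 1890)) = 136476 - 2*(-2925)*(646 - 2925) = 136476 - 2*(-2925)*(-2279) = 136476 - 1*13332150 = 136476 - 13332150 = -13195674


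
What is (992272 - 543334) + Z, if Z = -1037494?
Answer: -588556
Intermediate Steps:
(992272 - 543334) + Z = (992272 - 543334) - 1037494 = 448938 - 1037494 = -588556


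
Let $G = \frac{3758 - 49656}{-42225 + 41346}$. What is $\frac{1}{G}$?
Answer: $\frac{879}{45898} \approx 0.019151$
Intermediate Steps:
$G = \frac{45898}{879}$ ($G = - \frac{45898}{-879} = \left(-45898\right) \left(- \frac{1}{879}\right) = \frac{45898}{879} \approx 52.216$)
$\frac{1}{G} = \frac{1}{\frac{45898}{879}} = \frac{879}{45898}$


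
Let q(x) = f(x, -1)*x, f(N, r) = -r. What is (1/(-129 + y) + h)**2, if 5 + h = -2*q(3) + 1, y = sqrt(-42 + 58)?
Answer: 1565001/15625 ≈ 100.16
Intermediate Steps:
y = 4 (y = sqrt(16) = 4)
q(x) = x (q(x) = (-1*(-1))*x = 1*x = x)
h = -10 (h = -5 + (-2*3 + 1) = -5 + (-6 + 1) = -5 - 5 = -10)
(1/(-129 + y) + h)**2 = (1/(-129 + 4) - 10)**2 = (1/(-125) - 10)**2 = (-1/125 - 10)**2 = (-1251/125)**2 = 1565001/15625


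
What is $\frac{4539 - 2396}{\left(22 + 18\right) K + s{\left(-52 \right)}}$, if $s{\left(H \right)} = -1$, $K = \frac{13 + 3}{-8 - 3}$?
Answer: $- \frac{23573}{651} \approx -36.21$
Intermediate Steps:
$K = - \frac{16}{11}$ ($K = \frac{16}{-11} = 16 \left(- \frac{1}{11}\right) = - \frac{16}{11} \approx -1.4545$)
$\frac{4539 - 2396}{\left(22 + 18\right) K + s{\left(-52 \right)}} = \frac{4539 - 2396}{\left(22 + 18\right) \left(- \frac{16}{11}\right) - 1} = \frac{2143}{40 \left(- \frac{16}{11}\right) - 1} = \frac{2143}{- \frac{640}{11} - 1} = \frac{2143}{- \frac{651}{11}} = 2143 \left(- \frac{11}{651}\right) = - \frac{23573}{651}$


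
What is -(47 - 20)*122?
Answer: -3294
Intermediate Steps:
-(47 - 20)*122 = -1*27*122 = -27*122 = -3294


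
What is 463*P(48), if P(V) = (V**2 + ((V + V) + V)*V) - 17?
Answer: 4259137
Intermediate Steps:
P(V) = -17 + 4*V**2 (P(V) = (V**2 + (2*V + V)*V) - 17 = (V**2 + (3*V)*V) - 17 = (V**2 + 3*V**2) - 17 = 4*V**2 - 17 = -17 + 4*V**2)
463*P(48) = 463*(-17 + 4*48**2) = 463*(-17 + 4*2304) = 463*(-17 + 9216) = 463*9199 = 4259137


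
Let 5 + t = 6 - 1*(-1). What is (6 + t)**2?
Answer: 64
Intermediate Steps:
t = 2 (t = -5 + (6 - 1*(-1)) = -5 + (6 + 1) = -5 + 7 = 2)
(6 + t)**2 = (6 + 2)**2 = 8**2 = 64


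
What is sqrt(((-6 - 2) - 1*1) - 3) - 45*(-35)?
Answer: 1575 + 2*I*sqrt(3) ≈ 1575.0 + 3.4641*I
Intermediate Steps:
sqrt(((-6 - 2) - 1*1) - 3) - 45*(-35) = sqrt((-8 - 1) - 3) + 1575 = sqrt(-9 - 3) + 1575 = sqrt(-12) + 1575 = 2*I*sqrt(3) + 1575 = 1575 + 2*I*sqrt(3)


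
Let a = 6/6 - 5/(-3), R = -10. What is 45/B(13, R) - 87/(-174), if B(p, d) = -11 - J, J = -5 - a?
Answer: -13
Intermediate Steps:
a = 8/3 (a = 6*(1/6) - 5*(-1/3) = 1 + 5/3 = 8/3 ≈ 2.6667)
J = -23/3 (J = -5 - 1*8/3 = -5 - 8/3 = -23/3 ≈ -7.6667)
B(p, d) = -10/3 (B(p, d) = -11 - 1*(-23/3) = -11 + 23/3 = -10/3)
45/B(13, R) - 87/(-174) = 45/(-10/3) - 87/(-174) = 45*(-3/10) - 87*(-1/174) = -27/2 + 1/2 = -13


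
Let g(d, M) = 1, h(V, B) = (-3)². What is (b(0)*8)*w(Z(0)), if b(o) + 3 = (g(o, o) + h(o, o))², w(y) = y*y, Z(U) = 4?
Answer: 12416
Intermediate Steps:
h(V, B) = 9
w(y) = y²
b(o) = 97 (b(o) = -3 + (1 + 9)² = -3 + 10² = -3 + 100 = 97)
(b(0)*8)*w(Z(0)) = (97*8)*4² = 776*16 = 12416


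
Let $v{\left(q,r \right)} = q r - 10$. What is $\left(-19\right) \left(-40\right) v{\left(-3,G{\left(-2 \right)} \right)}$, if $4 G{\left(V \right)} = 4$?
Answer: $-9880$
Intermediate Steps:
$G{\left(V \right)} = 1$ ($G{\left(V \right)} = \frac{1}{4} \cdot 4 = 1$)
$v{\left(q,r \right)} = -10 + q r$
$\left(-19\right) \left(-40\right) v{\left(-3,G{\left(-2 \right)} \right)} = \left(-19\right) \left(-40\right) \left(-10 - 3\right) = 760 \left(-10 - 3\right) = 760 \left(-13\right) = -9880$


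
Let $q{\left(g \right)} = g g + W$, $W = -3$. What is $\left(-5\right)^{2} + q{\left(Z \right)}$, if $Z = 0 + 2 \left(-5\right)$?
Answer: $122$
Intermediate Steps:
$Z = -10$ ($Z = 0 - 10 = -10$)
$q{\left(g \right)} = -3 + g^{2}$ ($q{\left(g \right)} = g g - 3 = g^{2} - 3 = -3 + g^{2}$)
$\left(-5\right)^{2} + q{\left(Z \right)} = \left(-5\right)^{2} - \left(3 - \left(-10\right)^{2}\right) = 25 + \left(-3 + 100\right) = 25 + 97 = 122$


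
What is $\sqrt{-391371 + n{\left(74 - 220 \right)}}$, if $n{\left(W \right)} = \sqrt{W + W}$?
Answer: $\sqrt{-391371 + 2 i \sqrt{73}} \approx 0.01 + 625.6 i$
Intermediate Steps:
$n{\left(W \right)} = \sqrt{2} \sqrt{W}$ ($n{\left(W \right)} = \sqrt{2 W} = \sqrt{2} \sqrt{W}$)
$\sqrt{-391371 + n{\left(74 - 220 \right)}} = \sqrt{-391371 + \sqrt{2} \sqrt{74 - 220}} = \sqrt{-391371 + \sqrt{2} \sqrt{-146}} = \sqrt{-391371 + \sqrt{2} i \sqrt{146}} = \sqrt{-391371 + 2 i \sqrt{73}}$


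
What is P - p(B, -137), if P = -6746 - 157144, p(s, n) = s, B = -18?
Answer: -163872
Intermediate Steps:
P = -163890
P - p(B, -137) = -163890 - 1*(-18) = -163890 + 18 = -163872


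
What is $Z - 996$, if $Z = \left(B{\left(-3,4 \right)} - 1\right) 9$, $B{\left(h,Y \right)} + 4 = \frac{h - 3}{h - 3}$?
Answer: $-1032$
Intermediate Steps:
$B{\left(h,Y \right)} = -3$ ($B{\left(h,Y \right)} = -4 + \frac{h - 3}{h - 3} = -4 + \frac{-3 + h}{-3 + h} = -4 + 1 = -3$)
$Z = -36$ ($Z = \left(-3 - 1\right) 9 = \left(-4\right) 9 = -36$)
$Z - 996 = -36 - 996 = -1032$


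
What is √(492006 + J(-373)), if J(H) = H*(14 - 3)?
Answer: 13*√2887 ≈ 698.50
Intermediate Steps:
J(H) = 11*H (J(H) = H*11 = 11*H)
√(492006 + J(-373)) = √(492006 + 11*(-373)) = √(492006 - 4103) = √487903 = 13*√2887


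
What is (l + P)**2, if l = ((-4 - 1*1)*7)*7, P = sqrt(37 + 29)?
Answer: (245 - sqrt(66))**2 ≈ 56110.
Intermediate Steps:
P = sqrt(66) ≈ 8.1240
l = -245 (l = ((-4 - 1)*7)*7 = -5*7*7 = -35*7 = -245)
(l + P)**2 = (-245 + sqrt(66))**2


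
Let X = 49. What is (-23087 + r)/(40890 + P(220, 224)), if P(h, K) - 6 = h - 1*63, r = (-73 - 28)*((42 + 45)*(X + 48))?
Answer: -875426/41053 ≈ -21.324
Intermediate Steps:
r = -852339 (r = (-73 - 28)*((42 + 45)*(49 + 48)) = -8787*97 = -101*8439 = -852339)
P(h, K) = -57 + h (P(h, K) = 6 + (h - 1*63) = 6 + (h - 63) = 6 + (-63 + h) = -57 + h)
(-23087 + r)/(40890 + P(220, 224)) = (-23087 - 852339)/(40890 + (-57 + 220)) = -875426/(40890 + 163) = -875426/41053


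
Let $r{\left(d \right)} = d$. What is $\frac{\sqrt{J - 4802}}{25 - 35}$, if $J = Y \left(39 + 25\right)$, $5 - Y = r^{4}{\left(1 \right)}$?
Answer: $- \frac{i \sqrt{4546}}{10} \approx - 6.7424 i$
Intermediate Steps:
$Y = 4$ ($Y = 5 - 1^{4} = 5 - 1 = 4$)
$J = 256$ ($J = 4 \left(39 + 25\right) = 4 \cdot 64 = 256$)
$\frac{\sqrt{J - 4802}}{25 - 35} = \frac{\sqrt{256 - 4802}}{25 - 35} = \frac{\sqrt{-4546}}{25 - 35} = \frac{i \sqrt{4546}}{-10} = i \sqrt{4546} \left(- \frac{1}{10}\right) = - \frac{i \sqrt{4546}}{10}$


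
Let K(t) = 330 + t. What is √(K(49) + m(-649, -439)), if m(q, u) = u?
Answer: 2*I*√15 ≈ 7.746*I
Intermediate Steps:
√(K(49) + m(-649, -439)) = √((330 + 49) - 439) = √(379 - 439) = √(-60) = 2*I*√15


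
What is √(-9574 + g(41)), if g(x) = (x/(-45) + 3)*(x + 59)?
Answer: I*√84286/3 ≈ 96.774*I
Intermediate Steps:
g(x) = (3 - x/45)*(59 + x) (g(x) = (x*(-1/45) + 3)*(59 + x) = (-x/45 + 3)*(59 + x) = (3 - x/45)*(59 + x))
√(-9574 + g(41)) = √(-9574 + (177 - 1/45*41² + (76/45)*41)) = √(-9574 + (177 - 1/45*1681 + 3116/45)) = √(-9574 + (177 - 1681/45 + 3116/45)) = √(-9574 + 1880/9) = √(-84286/9) = I*√84286/3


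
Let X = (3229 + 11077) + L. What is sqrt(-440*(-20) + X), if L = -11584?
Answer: sqrt(11522) ≈ 107.34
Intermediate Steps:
X = 2722 (X = (3229 + 11077) - 11584 = 14306 - 11584 = 2722)
sqrt(-440*(-20) + X) = sqrt(-440*(-20) + 2722) = sqrt(8800 + 2722) = sqrt(11522)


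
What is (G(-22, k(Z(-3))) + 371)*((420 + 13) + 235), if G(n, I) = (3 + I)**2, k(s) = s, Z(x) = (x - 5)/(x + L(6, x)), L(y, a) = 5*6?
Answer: 184226384/729 ≈ 2.5271e+5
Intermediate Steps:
L(y, a) = 30
Z(x) = (-5 + x)/(30 + x) (Z(x) = (x - 5)/(x + 30) = (-5 + x)/(30 + x))
(G(-22, k(Z(-3))) + 371)*((420 + 13) + 235) = ((3 + (-5 - 3)/(30 - 3))**2 + 371)*((420 + 13) + 235) = ((3 - 8/27)**2 + 371)*(433 + 235) = ((3 + (1/27)*(-8))**2 + 371)*668 = ((3 - 8/27)**2 + 371)*668 = ((73/27)**2 + 371)*668 = (5329/729 + 371)*668 = (275788/729)*668 = 184226384/729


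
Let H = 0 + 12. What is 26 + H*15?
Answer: 206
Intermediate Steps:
H = 12
26 + H*15 = 26 + 12*15 = 26 + 180 = 206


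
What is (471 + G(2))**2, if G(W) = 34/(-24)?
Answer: 31753225/144 ≈ 2.2051e+5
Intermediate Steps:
G(W) = -17/12 (G(W) = 34*(-1/24) = -17/12)
(471 + G(2))**2 = (471 - 17/12)**2 = (5635/12)**2 = 31753225/144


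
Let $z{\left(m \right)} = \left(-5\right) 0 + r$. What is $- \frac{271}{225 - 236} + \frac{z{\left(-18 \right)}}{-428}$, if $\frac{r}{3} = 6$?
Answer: $\frac{57895}{2354} \approx 24.594$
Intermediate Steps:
$r = 18$ ($r = 3 \cdot 6 = 18$)
$z{\left(m \right)} = 18$ ($z{\left(m \right)} = \left(-5\right) 0 + 18 = 0 + 18 = 18$)
$- \frac{271}{225 - 236} + \frac{z{\left(-18 \right)}}{-428} = - \frac{271}{225 - 236} + \frac{18}{-428} = - \frac{271}{225 - 236} + 18 \left(- \frac{1}{428}\right) = - \frac{271}{-11} - \frac{9}{214} = \left(-271\right) \left(- \frac{1}{11}\right) - \frac{9}{214} = \frac{271}{11} - \frac{9}{214} = \frac{57895}{2354}$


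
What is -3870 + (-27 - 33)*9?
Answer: -4410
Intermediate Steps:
-3870 + (-27 - 33)*9 = -3870 - 60*9 = -3870 - 540 = -4410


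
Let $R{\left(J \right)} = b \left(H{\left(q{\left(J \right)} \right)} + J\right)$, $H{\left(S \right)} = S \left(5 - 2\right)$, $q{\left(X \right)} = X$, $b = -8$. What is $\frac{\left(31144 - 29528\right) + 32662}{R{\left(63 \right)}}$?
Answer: $- \frac{5713}{336} \approx -17.003$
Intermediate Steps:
$H{\left(S \right)} = 3 S$ ($H{\left(S \right)} = S 3 = 3 S$)
$R{\left(J \right)} = - 32 J$ ($R{\left(J \right)} = - 8 \left(3 J + J\right) = - 8 \cdot 4 J = - 32 J$)
$\frac{\left(31144 - 29528\right) + 32662}{R{\left(63 \right)}} = \frac{\left(31144 - 29528\right) + 32662}{\left(-32\right) 63} = \frac{1616 + 32662}{-2016} = 34278 \left(- \frac{1}{2016}\right) = - \frac{5713}{336}$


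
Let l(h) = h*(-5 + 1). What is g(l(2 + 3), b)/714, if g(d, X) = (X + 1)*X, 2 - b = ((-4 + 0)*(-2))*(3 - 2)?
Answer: 5/119 ≈ 0.042017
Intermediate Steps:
l(h) = -4*h (l(h) = h*(-4) = -4*h)
b = -6 (b = 2 - (-4 + 0)*(-2)*(3 - 2) = 2 - (-4*(-2)) = 2 - 8 = -6)
g(d, X) = X*(1 + X) (g(d, X) = (1 + X)*X = X*(1 + X))
g(l(2 + 3), b)/714 = -6*(1 - 6)/714 = -6*(-5)*(1/714) = 30*(1/714) = 5/119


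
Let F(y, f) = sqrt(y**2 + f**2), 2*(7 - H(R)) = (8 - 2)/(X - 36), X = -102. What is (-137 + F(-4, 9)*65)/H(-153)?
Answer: -6302/323 + 2990*sqrt(97)/323 ≈ 71.660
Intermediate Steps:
H(R) = 323/46 (H(R) = 7 - (8 - 2)/(2*(-102 - 36)) = 7 - 3/(-138) = 7 - 3*(-1)/138 = 7 - 1/2*(-1/23) = 7 + 1/46 = 323/46)
F(y, f) = sqrt(f**2 + y**2)
(-137 + F(-4, 9)*65)/H(-153) = (-137 + sqrt(9**2 + (-4)**2)*65)/(323/46) = (-137 + sqrt(81 + 16)*65)*(46/323) = (-137 + sqrt(97)*65)*(46/323) = (-137 + 65*sqrt(97))*(46/323) = -6302/323 + 2990*sqrt(97)/323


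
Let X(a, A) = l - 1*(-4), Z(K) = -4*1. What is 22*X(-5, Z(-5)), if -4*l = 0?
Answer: 88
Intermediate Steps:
l = 0 (l = -¼*0 = 0)
Z(K) = -4
X(a, A) = 4 (X(a, A) = 0 - 1*(-4) = 0 + 4 = 4)
22*X(-5, Z(-5)) = 22*4 = 88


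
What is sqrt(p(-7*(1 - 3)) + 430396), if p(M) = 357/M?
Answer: sqrt(1721686)/2 ≈ 656.07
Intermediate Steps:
sqrt(p(-7*(1 - 3)) + 430396) = sqrt(357/((-7*(1 - 3))) + 430396) = sqrt(357/((-7*(-2))) + 430396) = sqrt(357/14 + 430396) = sqrt(357*(1/14) + 430396) = sqrt(51/2 + 430396) = sqrt(860843/2) = sqrt(1721686)/2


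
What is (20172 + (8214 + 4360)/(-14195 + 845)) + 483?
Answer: 137865838/6675 ≈ 20654.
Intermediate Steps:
(20172 + (8214 + 4360)/(-14195 + 845)) + 483 = (20172 + 12574/(-13350)) + 483 = (20172 + 12574*(-1/13350)) + 483 = (20172 - 6287/6675) + 483 = 134641813/6675 + 483 = 137865838/6675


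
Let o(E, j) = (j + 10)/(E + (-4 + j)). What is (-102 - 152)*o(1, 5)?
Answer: -1905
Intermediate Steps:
o(E, j) = (10 + j)/(-4 + E + j)
(-102 - 152)*o(1, 5) = (-102 - 152)*((10 + 5)/(-4 + 1 + 5)) = -254*15/2 = -1905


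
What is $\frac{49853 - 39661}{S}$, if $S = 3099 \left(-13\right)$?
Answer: $- \frac{784}{3099} \approx -0.25299$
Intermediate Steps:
$S = -40287$
$\frac{49853 - 39661}{S} = \frac{49853 - 39661}{-40287} = 10192 \left(- \frac{1}{40287}\right) = - \frac{784}{3099}$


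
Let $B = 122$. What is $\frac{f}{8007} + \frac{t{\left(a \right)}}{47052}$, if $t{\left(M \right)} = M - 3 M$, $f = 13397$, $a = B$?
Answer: $\frac{52366828}{31395447} \approx 1.668$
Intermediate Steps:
$a = 122$
$t{\left(M \right)} = - 2 M$
$\frac{f}{8007} + \frac{t{\left(a \right)}}{47052} = \frac{13397}{8007} + \frac{\left(-2\right) 122}{47052} = 13397 \cdot \frac{1}{8007} - \frac{61}{11763} = \frac{13397}{8007} - \frac{61}{11763} = \frac{52366828}{31395447}$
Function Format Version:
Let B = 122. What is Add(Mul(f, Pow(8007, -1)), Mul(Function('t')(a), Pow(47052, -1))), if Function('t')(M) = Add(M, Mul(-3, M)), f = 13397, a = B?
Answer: Rational(52366828, 31395447) ≈ 1.6680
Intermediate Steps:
a = 122
Function('t')(M) = Mul(-2, M)
Add(Mul(f, Pow(8007, -1)), Mul(Function('t')(a), Pow(47052, -1))) = Add(Mul(13397, Pow(8007, -1)), Mul(Mul(-2, 122), Pow(47052, -1))) = Add(Mul(13397, Rational(1, 8007)), Mul(-244, Rational(1, 47052))) = Add(Rational(13397, 8007), Rational(-61, 11763)) = Rational(52366828, 31395447)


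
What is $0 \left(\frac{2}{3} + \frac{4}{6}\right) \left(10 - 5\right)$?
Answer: $0$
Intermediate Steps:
$0 \left(\frac{2}{3} + \frac{4}{6}\right) \left(10 - 5\right) = 0 \left(2 \cdot \frac{1}{3} + 4 \cdot \frac{1}{6}\right) 5 = 0 \left(\frac{2}{3} + \frac{2}{3}\right) 5 = 0 \cdot \frac{4}{3} \cdot 5 = 0 \cdot \frac{20}{3} = 0$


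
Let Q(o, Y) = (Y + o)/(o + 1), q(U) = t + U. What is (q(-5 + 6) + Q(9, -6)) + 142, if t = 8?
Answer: 1513/10 ≈ 151.30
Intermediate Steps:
q(U) = 8 + U
Q(o, Y) = (Y + o)/(1 + o)
(q(-5 + 6) + Q(9, -6)) + 142 = ((8 + (-5 + 6)) + (-6 + 9)/(1 + 9)) + 142 = ((8 + 1) + 3/10) + 142 = (9 + (⅒)*3) + 142 = (9 + 3/10) + 142 = 93/10 + 142 = 1513/10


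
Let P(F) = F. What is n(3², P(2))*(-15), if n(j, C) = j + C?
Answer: -165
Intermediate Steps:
n(j, C) = C + j
n(3², P(2))*(-15) = (2 + 3²)*(-15) = (2 + 9)*(-15) = 11*(-15) = -165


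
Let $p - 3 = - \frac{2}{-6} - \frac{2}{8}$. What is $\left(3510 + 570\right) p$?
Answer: $12580$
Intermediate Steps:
$p = \frac{37}{12}$ ($p = 3 - \left(- \frac{1}{3} + \frac{1}{4}\right) = 3 - - \frac{1}{12} = 3 + \left(\frac{1}{3} - \frac{1}{4}\right) = 3 + \frac{1}{12} = \frac{37}{12} \approx 3.0833$)
$\left(3510 + 570\right) p = \left(3510 + 570\right) \frac{37}{12} = 4080 \cdot \frac{37}{12} = 12580$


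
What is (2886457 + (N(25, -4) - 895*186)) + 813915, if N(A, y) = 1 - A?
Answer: 3533878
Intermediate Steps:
(2886457 + (N(25, -4) - 895*186)) + 813915 = (2886457 + ((1 - 1*25) - 895*186)) + 813915 = (2886457 + ((1 - 25) - 166470)) + 813915 = (2886457 + (-24 - 166470)) + 813915 = (2886457 - 166494) + 813915 = 2719963 + 813915 = 3533878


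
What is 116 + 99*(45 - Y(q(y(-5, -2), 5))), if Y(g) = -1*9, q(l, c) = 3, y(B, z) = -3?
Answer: 5462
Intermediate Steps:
Y(g) = -9
116 + 99*(45 - Y(q(y(-5, -2), 5))) = 116 + 99*(45 - 1*(-9)) = 116 + 99*(45 + 9) = 116 + 99*54 = 116 + 5346 = 5462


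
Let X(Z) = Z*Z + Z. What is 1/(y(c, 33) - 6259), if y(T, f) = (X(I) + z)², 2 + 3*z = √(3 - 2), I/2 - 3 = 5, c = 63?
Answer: 9/607894 ≈ 1.4805e-5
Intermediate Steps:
I = 16 (I = 6 + 2*5 = 6 + 10 = 16)
X(Z) = Z + Z² (X(Z) = Z² + Z = Z + Z²)
z = -⅓ (z = -⅔ + √(3 - 2)/3 = -⅔ + √1/3 = -⅔ + (⅓)*1 = -⅔ + ⅓ = -⅓ ≈ -0.33333)
y(T, f) = 664225/9 (y(T, f) = (16*(1 + 16) - ⅓)² = (16*17 - ⅓)² = (272 - ⅓)² = (815/3)² = 664225/9)
1/(y(c, 33) - 6259) = 1/(664225/9 - 6259) = 1/(607894/9) = 9/607894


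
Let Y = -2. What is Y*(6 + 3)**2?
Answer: -162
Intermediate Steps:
Y*(6 + 3)**2 = -2*(6 + 3)**2 = -2*9**2 = -2*81 = -162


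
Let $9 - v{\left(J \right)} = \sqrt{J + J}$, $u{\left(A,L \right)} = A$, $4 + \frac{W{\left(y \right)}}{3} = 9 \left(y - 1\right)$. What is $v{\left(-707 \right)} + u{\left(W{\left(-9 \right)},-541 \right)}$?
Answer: $-273 - i \sqrt{1414} \approx -273.0 - 37.603 i$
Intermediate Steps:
$W{\left(y \right)} = -39 + 27 y$ ($W{\left(y \right)} = -12 + 3 \cdot 9 \left(y - 1\right) = -12 + 3 \cdot 9 \left(-1 + y\right) = -12 + 3 \left(-9 + 9 y\right) = -12 + \left(-27 + 27 y\right) = -39 + 27 y$)
$v{\left(J \right)} = 9 - \sqrt{2} \sqrt{J}$ ($v{\left(J \right)} = 9 - \sqrt{J + J} = 9 - \sqrt{2 J} = 9 - \sqrt{2} \sqrt{J}$)
$v{\left(-707 \right)} + u{\left(W{\left(-9 \right)},-541 \right)} = \left(9 - \sqrt{2} \sqrt{-707}\right) + \left(-39 + 27 \left(-9\right)\right) = \left(9 - \sqrt{2} i \sqrt{707}\right) - 282 = \left(9 - i \sqrt{1414}\right) - 282 = -273 - i \sqrt{1414}$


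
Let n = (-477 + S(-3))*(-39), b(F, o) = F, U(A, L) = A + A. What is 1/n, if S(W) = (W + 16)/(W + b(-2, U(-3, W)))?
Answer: 5/93522 ≈ 5.3463e-5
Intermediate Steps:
U(A, L) = 2*A
S(W) = (16 + W)/(-2 + W) (S(W) = (W + 16)/(W - 2) = (16 + W)/(-2 + W))
n = 93522/5 (n = (-477 + (16 - 3)/(-2 - 3))*(-39) = (-477 + 13/(-5))*(-39) = (-477 - ⅕*13)*(-39) = (-477 - 13/5)*(-39) = -2398/5*(-39) = 93522/5 ≈ 18704.)
1/n = 1/(93522/5) = 5/93522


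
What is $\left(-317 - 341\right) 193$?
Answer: $-126994$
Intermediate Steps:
$\left(-317 - 341\right) 193 = \left(-658\right) 193 = -126994$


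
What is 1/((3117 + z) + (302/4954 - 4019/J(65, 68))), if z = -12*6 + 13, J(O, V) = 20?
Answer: 49540/141541277 ≈ 0.00035000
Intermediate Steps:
z = -59 (z = -72 + 13 = -59)
1/((3117 + z) + (302/4954 - 4019/J(65, 68))) = 1/((3117 - 59) + (302/4954 - 4019/20)) = 1/(3058 + (302*(1/4954) - 4019*1/20)) = 1/(3058 + (151/2477 - 4019/20)) = 1/(3058 - 9952043/49540) = 1/(141541277/49540) = 49540/141541277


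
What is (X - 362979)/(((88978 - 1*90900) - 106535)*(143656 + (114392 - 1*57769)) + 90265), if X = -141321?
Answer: 252150/10860784619 ≈ 2.3217e-5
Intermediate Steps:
(X - 362979)/(((88978 - 1*90900) - 106535)*(143656 + (114392 - 1*57769)) + 90265) = (-141321 - 362979)/(((88978 - 1*90900) - 106535)*(143656 + (114392 - 1*57769)) + 90265) = -504300/(((88978 - 90900) - 106535)*(143656 + (114392 - 57769)) + 90265) = -504300/((-1922 - 106535)*(143656 + 56623) + 90265) = -504300/(-108457*200279 + 90265) = -504300/(-21721659503 + 90265) = -504300/(-21721569238) = -504300*(-1/21721569238) = 252150/10860784619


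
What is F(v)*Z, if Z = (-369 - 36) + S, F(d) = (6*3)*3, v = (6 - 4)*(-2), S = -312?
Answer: -38718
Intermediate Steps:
v = -4 (v = 2*(-2) = -4)
F(d) = 54 (F(d) = 18*3 = 54)
Z = -717 (Z = (-369 - 36) - 312 = -405 - 312 = -717)
F(v)*Z = 54*(-717) = -38718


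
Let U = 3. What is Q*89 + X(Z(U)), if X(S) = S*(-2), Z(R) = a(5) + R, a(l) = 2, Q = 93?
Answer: 8267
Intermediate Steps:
Z(R) = 2 + R
X(S) = -2*S
Q*89 + X(Z(U)) = 93*89 - 2*(2 + 3) = 8277 - 2*5 = 8277 - 10 = 8267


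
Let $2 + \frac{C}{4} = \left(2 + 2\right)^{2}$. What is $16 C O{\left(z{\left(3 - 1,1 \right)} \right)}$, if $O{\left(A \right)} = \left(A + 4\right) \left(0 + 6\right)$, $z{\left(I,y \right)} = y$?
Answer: $26880$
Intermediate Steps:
$O{\left(A \right)} = 24 + 6 A$ ($O{\left(A \right)} = \left(4 + A\right) 6 = 24 + 6 A$)
$C = 56$ ($C = -8 + 4 \left(2 + 2\right)^{2} = -8 + 4 \cdot 4^{2} = -8 + 4 \cdot 16 = -8 + 64 = 56$)
$16 C O{\left(z{\left(3 - 1,1 \right)} \right)} = 16 \cdot 56 \left(24 + 6 \cdot 1\right) = 896 \left(24 + 6\right) = 896 \cdot 30 = 26880$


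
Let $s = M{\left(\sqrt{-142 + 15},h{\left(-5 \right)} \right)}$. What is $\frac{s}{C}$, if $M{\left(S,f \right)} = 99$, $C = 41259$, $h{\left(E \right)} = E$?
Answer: $\frac{33}{13753} \approx 0.0023995$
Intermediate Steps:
$s = 99$
$\frac{s}{C} = \frac{99}{41259} = 99 \cdot \frac{1}{41259} = \frac{33}{13753}$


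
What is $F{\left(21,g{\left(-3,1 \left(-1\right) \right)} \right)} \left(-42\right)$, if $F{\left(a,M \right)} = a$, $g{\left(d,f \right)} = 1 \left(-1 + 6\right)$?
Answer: $-882$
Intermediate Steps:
$g{\left(d,f \right)} = 5$ ($g{\left(d,f \right)} = 1 \cdot 5 = 5$)
$F{\left(21,g{\left(-3,1 \left(-1\right) \right)} \right)} \left(-42\right) = 21 \left(-42\right) = -882$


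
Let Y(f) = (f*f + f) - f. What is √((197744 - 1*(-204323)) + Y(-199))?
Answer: 2*√110417 ≈ 664.58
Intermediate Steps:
Y(f) = f² (Y(f) = (f² + f) - f = (f + f²) - f = f²)
√((197744 - 1*(-204323)) + Y(-199)) = √((197744 - 1*(-204323)) + (-199)²) = √((197744 + 204323) + 39601) = √(402067 + 39601) = √441668 = 2*√110417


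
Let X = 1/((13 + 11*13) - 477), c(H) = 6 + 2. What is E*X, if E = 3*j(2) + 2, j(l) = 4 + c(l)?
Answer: -38/321 ≈ -0.11838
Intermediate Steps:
c(H) = 8
j(l) = 12 (j(l) = 4 + 8 = 12)
X = -1/321 (X = 1/((13 + 143) - 477) = 1/(156 - 477) = 1/(-321) = -1/321 ≈ -0.0031153)
E = 38 (E = 3*12 + 2 = 36 + 2 = 38)
E*X = 38*(-1/321) = -38/321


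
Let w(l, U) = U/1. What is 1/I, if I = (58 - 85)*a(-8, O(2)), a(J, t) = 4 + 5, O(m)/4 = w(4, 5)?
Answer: -1/243 ≈ -0.0041152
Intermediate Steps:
w(l, U) = U (w(l, U) = U*1 = U)
O(m) = 20 (O(m) = 4*5 = 20)
a(J, t) = 9
I = -243 (I = (58 - 85)*9 = -27*9 = -243)
1/I = 1/(-243) = -1/243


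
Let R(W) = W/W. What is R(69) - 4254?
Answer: -4253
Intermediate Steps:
R(W) = 1
R(69) - 4254 = 1 - 4254 = -4253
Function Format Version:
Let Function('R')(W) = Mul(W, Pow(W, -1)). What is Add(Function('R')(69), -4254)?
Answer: -4253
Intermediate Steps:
Function('R')(W) = 1
Add(Function('R')(69), -4254) = Add(1, -4254) = -4253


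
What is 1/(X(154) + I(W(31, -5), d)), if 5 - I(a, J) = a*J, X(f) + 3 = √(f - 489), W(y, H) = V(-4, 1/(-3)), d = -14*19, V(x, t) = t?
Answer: -156/14123 - 9*I*√335/70615 ≈ -0.011046 - 0.0023327*I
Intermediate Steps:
d = -266
W(y, H) = -⅓ (W(y, H) = 1/(-3) = -⅓)
X(f) = -3 + √(-489 + f) (X(f) = -3 + √(f - 489) = -3 + √(-489 + f))
I(a, J) = 5 - J*a (I(a, J) = 5 - a*J = 5 - J*a)
1/(X(154) + I(W(31, -5), d)) = 1/((-3 + √(-489 + 154)) + (5 - 1*(-266)*(-⅓))) = 1/((-3 + √(-335)) + (5 - 266/3)) = 1/((-3 + I*√335) - 251/3) = 1/(-260/3 + I*√335)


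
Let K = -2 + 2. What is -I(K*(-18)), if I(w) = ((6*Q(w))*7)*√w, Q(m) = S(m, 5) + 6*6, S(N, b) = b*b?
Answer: 0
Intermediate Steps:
S(N, b) = b²
Q(m) = 61 (Q(m) = 5² + 6*6 = 25 + 36 = 61)
K = 0
I(w) = 2562*√w (I(w) = ((6*61)*7)*√w = (366*7)*√w = 2562*√w)
-I(K*(-18)) = -2562*√(0*(-18)) = -2562*√0 = -2562*0 = -1*0 = 0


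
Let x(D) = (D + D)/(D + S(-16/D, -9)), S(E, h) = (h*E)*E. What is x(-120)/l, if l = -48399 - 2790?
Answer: -500/12814313 ≈ -3.9019e-5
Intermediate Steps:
l = -51189
S(E, h) = h*E² (S(E, h) = (E*h)*E = h*E²)
x(D) = 2*D/(D - 2304/D²) (x(D) = (D + D)/(D - 9*256/D²) = (2*D)/(D - 2304/D²) = 2*D/(D - 2304/D²))
x(-120)/l = (2*(-120)³/(-2304 + (-120)³))/(-51189) = (2*(-1728000)/(-2304 - 1728000))*(-1/51189) = (2*(-1728000)/(-1730304))*(-1/51189) = (2*(-1728000)*(-1/1730304))*(-1/51189) = (1500/751)*(-1/51189) = -500/12814313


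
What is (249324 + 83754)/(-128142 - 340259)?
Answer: -333078/468401 ≈ -0.71110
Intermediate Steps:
(249324 + 83754)/(-128142 - 340259) = 333078/(-468401) = 333078*(-1/468401) = -333078/468401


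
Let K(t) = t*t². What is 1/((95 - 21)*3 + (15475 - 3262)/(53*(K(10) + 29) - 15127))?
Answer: 39410/8761233 ≈ 0.0044982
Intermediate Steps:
K(t) = t³
1/((95 - 21)*3 + (15475 - 3262)/(53*(K(10) + 29) - 15127)) = 1/((95 - 21)*3 + (15475 - 3262)/(53*(10³ + 29) - 15127)) = 1/(74*3 + 12213/(53*(1000 + 29) - 15127)) = 1/(222 + 12213/(53*1029 - 15127)) = 1/(222 + 12213/(54537 - 15127)) = 1/(222 + 12213/39410) = 1/(8761233/39410) = 39410/8761233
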